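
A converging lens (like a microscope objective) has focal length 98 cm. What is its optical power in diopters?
P = 1/f = 1.02 D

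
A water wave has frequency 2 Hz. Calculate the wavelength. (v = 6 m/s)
λ = v/f = 3 m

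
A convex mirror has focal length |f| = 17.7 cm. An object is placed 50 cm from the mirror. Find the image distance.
f = −17.7 cm (convex); 1/di = 1/f − 1/do → di = -13.07 cm (virtual image, behind mirror)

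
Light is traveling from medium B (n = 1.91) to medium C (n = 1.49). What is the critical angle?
θc = arcsin(n₂/n₁) = 51.27°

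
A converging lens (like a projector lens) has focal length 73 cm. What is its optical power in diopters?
P = 1/f = 1.37 D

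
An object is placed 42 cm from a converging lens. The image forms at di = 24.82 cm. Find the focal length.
1/f = 1/do + 1/di → f = 15.6 cm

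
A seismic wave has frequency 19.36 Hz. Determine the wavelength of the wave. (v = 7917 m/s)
λ = v/f = 408.9 m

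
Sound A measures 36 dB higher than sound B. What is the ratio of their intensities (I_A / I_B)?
I_A/I_B = 10^(Δβ/10) = 3981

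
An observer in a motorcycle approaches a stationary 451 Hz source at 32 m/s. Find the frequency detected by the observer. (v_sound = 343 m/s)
f_obs = f·(v + v_o)/v = 493.1 Hz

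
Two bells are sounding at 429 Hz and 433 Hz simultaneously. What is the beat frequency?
4 Hz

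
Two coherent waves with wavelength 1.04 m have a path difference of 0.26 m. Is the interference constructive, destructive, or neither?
neither (partial) — path difference = 0.25λ, neither a whole number of wavelengths nor an odd multiple of λ/2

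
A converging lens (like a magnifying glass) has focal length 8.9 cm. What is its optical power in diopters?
P = 1/f = 11.24 D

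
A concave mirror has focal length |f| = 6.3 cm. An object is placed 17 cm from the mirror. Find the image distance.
f = +6.3 cm (concave); 1/di = 1/f − 1/do → di = 10.01 cm (real image, in front of mirror)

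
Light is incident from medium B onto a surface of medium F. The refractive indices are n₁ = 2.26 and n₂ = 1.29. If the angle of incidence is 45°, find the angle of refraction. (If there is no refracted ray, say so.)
sin θ₂ = (n₁/n₂)·sin θ₁ = 1.239 > 1, so there is no refracted ray — the light undergoes total internal reflection.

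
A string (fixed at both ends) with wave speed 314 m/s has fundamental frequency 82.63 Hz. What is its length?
L = v/(2f₁) = 1.9 m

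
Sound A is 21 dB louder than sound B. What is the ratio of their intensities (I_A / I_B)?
I_A/I_B = 10^(Δβ/10) = 125.9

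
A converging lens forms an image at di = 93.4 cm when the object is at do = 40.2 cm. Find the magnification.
M = −di/do = -2.323 (inverted image)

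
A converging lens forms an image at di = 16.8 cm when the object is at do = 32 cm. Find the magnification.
M = −di/do = -0.525 (inverted image)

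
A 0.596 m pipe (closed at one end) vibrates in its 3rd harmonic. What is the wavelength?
λₙ = 4L/n = 0.7947 m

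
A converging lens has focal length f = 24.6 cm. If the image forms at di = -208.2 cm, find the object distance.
1/do = 1/f − 1/di → do = 22 cm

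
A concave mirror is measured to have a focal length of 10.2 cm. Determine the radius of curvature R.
R = 2|f| = 20.4 cm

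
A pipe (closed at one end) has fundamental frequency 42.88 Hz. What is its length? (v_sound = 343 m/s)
L = v/(4f₁) = 2 m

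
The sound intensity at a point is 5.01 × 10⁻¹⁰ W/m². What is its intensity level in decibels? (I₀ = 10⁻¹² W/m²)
β = 10·log₁₀(I/I₀) = 27 dB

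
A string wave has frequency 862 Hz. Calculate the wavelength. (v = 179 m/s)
λ = v/f = 0.2077 m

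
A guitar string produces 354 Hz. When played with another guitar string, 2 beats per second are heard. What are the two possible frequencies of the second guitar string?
f₂ = 354 ± 2 Hz → 356 Hz or 352 Hz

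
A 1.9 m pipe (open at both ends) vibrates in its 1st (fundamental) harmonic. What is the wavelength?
λₙ = 2L/n = 3.8 m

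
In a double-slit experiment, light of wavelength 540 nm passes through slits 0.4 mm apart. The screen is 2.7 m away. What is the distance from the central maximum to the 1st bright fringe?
y = mλL/d = 3.645 mm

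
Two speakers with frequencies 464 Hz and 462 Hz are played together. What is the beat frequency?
2 Hz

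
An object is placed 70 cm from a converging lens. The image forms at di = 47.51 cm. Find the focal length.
1/f = 1/do + 1/di → f = 28.3 cm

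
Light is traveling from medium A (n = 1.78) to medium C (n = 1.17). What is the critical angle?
θc = arcsin(n₂/n₁) = 41.09°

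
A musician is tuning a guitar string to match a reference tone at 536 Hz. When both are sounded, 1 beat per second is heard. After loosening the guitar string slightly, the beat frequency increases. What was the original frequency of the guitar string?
535 Hz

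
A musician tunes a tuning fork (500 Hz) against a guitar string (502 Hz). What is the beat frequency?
2 Hz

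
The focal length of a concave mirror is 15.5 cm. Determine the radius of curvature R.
R = 2|f| = 31 cm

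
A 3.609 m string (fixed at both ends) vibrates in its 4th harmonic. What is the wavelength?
λₙ = 2L/n = 1.804 m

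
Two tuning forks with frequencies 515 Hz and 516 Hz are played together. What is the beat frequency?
1 Hz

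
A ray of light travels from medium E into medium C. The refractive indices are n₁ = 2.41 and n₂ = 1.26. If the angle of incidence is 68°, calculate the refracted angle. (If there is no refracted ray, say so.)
sin θ₂ = (n₁/n₂)·sin θ₁ = 1.773 > 1, so there is no refracted ray — the light undergoes total internal reflection.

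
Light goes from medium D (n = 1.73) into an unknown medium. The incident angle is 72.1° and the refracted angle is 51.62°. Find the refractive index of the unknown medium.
n₂ = n₁·sin θ₁ / sin θ₂ = 2.1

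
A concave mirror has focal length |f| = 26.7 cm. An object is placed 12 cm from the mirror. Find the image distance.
f = +26.7 cm (concave); 1/di = 1/f − 1/do → di = -21.8 cm (virtual image, behind mirror)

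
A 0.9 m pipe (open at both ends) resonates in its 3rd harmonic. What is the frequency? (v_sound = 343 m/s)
fₙ = nv/(2L) = 571.7 Hz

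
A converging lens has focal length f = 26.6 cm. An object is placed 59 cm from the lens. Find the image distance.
1/di = 1/f − 1/do → di = 48.44 cm (real image)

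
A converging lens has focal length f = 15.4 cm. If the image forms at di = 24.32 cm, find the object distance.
1/do = 1/f − 1/di → do = 41.99 cm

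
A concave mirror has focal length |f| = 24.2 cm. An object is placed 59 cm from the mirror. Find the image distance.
f = +24.2 cm (concave); 1/di = 1/f − 1/do → di = 41.03 cm (real image, in front of mirror)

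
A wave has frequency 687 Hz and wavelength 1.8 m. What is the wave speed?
v = fλ = 1237 m/s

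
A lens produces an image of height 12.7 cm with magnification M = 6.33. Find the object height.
ho = |hi|/|M| = 2.006 cm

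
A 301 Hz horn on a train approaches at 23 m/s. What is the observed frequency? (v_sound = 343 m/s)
f_obs = f·v/(v − v_s) = 322.6 Hz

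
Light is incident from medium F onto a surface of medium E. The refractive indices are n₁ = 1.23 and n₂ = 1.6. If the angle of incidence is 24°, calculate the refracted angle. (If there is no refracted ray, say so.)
sin θ₂ = (n₁/n₂)·sin θ₁ = 0.3127 → θ₂ = 18.22°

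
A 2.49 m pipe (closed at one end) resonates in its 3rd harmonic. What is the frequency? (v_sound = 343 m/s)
fₙ = nv/(4L) = 103.3 Hz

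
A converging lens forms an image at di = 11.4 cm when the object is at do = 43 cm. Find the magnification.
M = −di/do = -0.2651 (inverted image)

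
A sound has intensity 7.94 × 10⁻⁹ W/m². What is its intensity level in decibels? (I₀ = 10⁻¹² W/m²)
β = 10·log₁₀(I/I₀) = 39 dB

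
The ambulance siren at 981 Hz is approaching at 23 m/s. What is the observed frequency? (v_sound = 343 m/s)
f_obs = f·v/(v − v_s) = 1052 Hz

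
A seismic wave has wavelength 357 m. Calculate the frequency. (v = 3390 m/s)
f = v/λ = 9.496 Hz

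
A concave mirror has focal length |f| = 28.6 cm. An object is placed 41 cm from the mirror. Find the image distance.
f = +28.6 cm (concave); 1/di = 1/f − 1/do → di = 94.56 cm (real image, in front of mirror)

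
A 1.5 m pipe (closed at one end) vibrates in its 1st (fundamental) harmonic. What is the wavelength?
λₙ = 4L/n = 6 m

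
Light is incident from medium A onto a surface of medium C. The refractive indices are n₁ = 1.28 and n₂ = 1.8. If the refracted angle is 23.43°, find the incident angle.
sin θ₁ = (n₂/n₁)·sin θ₂ → θ₁ = 34°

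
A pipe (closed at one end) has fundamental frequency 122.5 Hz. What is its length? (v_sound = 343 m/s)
L = v/(4f₁) = 0.7 m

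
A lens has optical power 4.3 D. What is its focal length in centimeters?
f = 1/P = 23.26 cm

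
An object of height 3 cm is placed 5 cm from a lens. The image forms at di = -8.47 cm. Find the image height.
hi = (-di/do) × ho = 5.082 cm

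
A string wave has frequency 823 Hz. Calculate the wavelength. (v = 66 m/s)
λ = v/f = 0.08019 m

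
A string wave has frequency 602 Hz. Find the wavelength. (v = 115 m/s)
λ = v/f = 0.191 m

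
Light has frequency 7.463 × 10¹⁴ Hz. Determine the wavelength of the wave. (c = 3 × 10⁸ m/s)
λ = c/f = 402 nm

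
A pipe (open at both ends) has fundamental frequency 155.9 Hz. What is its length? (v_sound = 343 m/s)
L = v/(2f₁) = 1.1 m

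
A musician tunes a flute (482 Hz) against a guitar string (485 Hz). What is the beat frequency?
3 Hz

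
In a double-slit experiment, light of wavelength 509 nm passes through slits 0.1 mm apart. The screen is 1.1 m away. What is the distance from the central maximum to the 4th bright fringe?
y = mλL/d = 22.4 mm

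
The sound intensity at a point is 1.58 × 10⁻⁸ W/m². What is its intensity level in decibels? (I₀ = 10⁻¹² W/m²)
β = 10·log₁₀(I/I₀) = 41.99 dB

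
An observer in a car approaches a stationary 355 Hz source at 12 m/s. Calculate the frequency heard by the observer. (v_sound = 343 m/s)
f_obs = f·(v + v_o)/v = 367.4 Hz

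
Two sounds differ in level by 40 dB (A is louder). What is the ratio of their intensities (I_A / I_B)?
I_A/I_B = 10^(Δβ/10) = 10000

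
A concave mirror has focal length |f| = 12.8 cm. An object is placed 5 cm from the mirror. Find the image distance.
f = +12.8 cm (concave); 1/di = 1/f − 1/do → di = -8.205 cm (virtual image, behind mirror)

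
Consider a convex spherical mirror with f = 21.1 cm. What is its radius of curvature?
R = 2|f| = 42.2 cm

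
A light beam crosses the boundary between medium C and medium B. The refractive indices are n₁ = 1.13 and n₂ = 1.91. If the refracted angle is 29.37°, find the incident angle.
sin θ₁ = (n₂/n₁)·sin θ₂ → θ₁ = 55.99°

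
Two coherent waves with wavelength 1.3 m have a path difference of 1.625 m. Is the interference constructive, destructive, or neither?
neither (partial) — path difference = 1.25λ, neither a whole number of wavelengths nor an odd multiple of λ/2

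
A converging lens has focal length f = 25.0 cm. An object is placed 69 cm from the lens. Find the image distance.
1/di = 1/f − 1/do → di = 39.2 cm (real image)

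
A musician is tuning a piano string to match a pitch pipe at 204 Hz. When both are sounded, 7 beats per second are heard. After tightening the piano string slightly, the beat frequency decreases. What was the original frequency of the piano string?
197 Hz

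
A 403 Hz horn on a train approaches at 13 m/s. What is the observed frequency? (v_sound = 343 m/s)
f_obs = f·v/(v − v_s) = 418.9 Hz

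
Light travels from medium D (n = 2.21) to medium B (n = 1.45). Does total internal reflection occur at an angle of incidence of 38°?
θc = arcsin(n₂/n₁) = 41°; 38° < θc, so no — the ray refracts.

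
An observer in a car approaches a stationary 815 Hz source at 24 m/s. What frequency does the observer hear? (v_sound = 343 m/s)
f_obs = f·(v + v_o)/v = 872 Hz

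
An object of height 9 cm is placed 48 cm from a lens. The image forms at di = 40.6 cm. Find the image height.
hi = (-di/do) × ho = -7.612 cm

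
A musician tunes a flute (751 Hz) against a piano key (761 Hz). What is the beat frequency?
10 Hz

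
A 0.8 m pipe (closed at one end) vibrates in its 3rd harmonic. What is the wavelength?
λₙ = 4L/n = 1.067 m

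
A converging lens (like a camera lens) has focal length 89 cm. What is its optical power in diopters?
P = 1/f = 1.124 D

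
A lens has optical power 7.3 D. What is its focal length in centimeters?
f = 1/P = 13.7 cm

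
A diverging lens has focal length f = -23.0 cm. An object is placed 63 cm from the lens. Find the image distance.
1/di = 1/f − 1/do → di = -16.85 cm (virtual image)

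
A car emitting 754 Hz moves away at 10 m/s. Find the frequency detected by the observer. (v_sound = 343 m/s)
f_obs = f·v/(v + v_s) = 732.6 Hz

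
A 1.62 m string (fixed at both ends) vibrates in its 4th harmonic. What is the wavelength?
λₙ = 2L/n = 0.81 m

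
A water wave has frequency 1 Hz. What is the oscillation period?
T = 1/f = 1 s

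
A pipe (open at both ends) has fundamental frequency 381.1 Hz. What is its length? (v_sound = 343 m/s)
L = v/(2f₁) = 0.45 m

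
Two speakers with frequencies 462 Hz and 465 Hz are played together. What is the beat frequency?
3 Hz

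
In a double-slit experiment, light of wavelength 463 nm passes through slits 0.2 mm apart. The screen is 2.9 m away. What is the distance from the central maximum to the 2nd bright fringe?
y = mλL/d = 13.43 mm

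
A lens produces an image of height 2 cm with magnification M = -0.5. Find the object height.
ho = |hi|/|M| = 4 cm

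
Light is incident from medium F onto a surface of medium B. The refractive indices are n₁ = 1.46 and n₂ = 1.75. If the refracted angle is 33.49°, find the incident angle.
sin θ₁ = (n₂/n₁)·sin θ₂ → θ₁ = 41.41°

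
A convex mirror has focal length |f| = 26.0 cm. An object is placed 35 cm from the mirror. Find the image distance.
f = −26.0 cm (convex); 1/di = 1/f − 1/do → di = -14.92 cm (virtual image, behind mirror)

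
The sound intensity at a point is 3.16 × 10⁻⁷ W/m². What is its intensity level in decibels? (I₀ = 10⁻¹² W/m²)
β = 10·log₁₀(I/I₀) = 55 dB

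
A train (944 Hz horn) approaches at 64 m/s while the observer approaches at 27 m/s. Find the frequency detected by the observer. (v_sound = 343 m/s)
f_obs = f·(v + v_o)/(v − v_s) = 1252 Hz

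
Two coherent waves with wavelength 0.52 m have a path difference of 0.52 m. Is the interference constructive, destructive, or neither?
constructive — path difference = 1λ, a whole number of wavelengths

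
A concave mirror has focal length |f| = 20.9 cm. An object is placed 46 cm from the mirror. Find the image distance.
f = +20.9 cm (concave); 1/di = 1/f − 1/do → di = 38.3 cm (real image, in front of mirror)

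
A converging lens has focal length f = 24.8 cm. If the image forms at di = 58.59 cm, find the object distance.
1/do = 1/f − 1/di → do = 43 cm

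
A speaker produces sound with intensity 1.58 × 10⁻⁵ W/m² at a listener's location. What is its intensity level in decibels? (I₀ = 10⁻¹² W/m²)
β = 10·log₁₀(I/I₀) = 71.99 dB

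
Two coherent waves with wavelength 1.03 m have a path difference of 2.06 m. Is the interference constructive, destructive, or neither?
constructive — path difference = 2λ, a whole number of wavelengths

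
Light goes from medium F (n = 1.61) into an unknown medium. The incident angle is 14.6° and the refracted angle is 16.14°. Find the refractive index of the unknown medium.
n₂ = n₁·sin θ₁ / sin θ₂ = 1.46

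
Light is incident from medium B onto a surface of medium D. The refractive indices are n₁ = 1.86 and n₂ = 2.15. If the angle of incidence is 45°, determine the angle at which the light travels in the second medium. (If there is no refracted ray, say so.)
sin θ₂ = (n₁/n₂)·sin θ₁ = 0.6117 → θ₂ = 37.71°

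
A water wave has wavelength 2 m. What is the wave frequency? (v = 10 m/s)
f = v/λ = 5 Hz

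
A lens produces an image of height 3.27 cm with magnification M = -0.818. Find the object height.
ho = |hi|/|M| = 3.998 cm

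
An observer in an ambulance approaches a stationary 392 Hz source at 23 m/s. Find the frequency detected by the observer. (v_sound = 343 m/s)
f_obs = f·(v + v_o)/v = 418.3 Hz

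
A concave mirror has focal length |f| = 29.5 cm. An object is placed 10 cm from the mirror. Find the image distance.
f = +29.5 cm (concave); 1/di = 1/f − 1/do → di = -15.13 cm (virtual image, behind mirror)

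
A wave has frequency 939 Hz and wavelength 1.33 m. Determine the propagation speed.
v = fλ = 1249 m/s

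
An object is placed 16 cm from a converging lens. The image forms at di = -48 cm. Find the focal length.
1/f = 1/do + 1/di → f = 24 cm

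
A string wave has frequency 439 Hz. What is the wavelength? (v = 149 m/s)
λ = v/f = 0.3394 m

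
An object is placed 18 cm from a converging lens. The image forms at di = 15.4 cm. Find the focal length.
1/f = 1/do + 1/di → f = 8.299 cm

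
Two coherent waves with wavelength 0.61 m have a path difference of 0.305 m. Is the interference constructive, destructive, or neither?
destructive — path difference = 0.5λ, an odd multiple of λ/2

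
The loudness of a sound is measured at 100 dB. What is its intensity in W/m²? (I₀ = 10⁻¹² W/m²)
I = I₀·10^(β/10) = 1.00 × 10⁻² W/m²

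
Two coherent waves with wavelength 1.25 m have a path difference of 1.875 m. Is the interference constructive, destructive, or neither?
destructive — path difference = 1.5λ, an odd multiple of λ/2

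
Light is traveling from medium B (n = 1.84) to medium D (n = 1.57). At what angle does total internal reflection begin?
θc = arcsin(n₂/n₁) = 58.57°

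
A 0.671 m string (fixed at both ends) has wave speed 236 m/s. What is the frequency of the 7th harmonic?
fₙ = nv/(2L) = 1231 Hz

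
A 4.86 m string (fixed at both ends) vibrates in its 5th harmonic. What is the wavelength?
λₙ = 2L/n = 1.944 m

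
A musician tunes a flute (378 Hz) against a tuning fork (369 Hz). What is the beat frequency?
9 Hz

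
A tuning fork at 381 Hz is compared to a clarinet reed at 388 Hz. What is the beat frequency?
7 Hz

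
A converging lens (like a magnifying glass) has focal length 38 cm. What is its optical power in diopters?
P = 1/f = 2.632 D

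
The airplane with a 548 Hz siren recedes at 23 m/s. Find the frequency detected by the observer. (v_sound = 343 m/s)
f_obs = f·v/(v + v_s) = 513.6 Hz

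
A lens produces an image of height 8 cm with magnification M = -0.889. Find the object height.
ho = |hi|/|M| = 8.999 cm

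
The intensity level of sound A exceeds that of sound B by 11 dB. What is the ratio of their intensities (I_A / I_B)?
I_A/I_B = 10^(Δβ/10) = 12.59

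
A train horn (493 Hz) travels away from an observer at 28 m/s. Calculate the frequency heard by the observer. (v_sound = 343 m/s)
f_obs = f·v/(v + v_s) = 455.8 Hz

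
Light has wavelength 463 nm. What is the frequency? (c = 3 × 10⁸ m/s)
f = c/λ = 6.479 × 10¹⁴ Hz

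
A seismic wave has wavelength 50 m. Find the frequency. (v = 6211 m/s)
f = v/λ = 124.2 Hz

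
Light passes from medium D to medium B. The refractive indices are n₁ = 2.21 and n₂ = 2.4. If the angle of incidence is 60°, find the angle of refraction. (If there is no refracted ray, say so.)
sin θ₂ = (n₁/n₂)·sin θ₁ = 0.7975 → θ₂ = 52.89°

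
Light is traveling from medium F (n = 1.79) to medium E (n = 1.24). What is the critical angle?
θc = arcsin(n₂/n₁) = 43.85°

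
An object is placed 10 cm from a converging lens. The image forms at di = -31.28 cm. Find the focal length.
1/f = 1/do + 1/di → f = 14.7 cm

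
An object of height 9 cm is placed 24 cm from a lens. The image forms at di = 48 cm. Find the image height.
hi = (-di/do) × ho = -18 cm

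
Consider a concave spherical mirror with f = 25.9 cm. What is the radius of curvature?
R = 2|f| = 51.8 cm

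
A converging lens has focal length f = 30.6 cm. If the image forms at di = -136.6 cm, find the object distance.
1/do = 1/f − 1/di → do = 25 cm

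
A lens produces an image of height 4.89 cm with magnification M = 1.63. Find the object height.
ho = |hi|/|M| = 3 cm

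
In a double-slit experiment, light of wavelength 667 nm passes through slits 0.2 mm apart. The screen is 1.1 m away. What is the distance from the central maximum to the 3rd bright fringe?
y = mλL/d = 11.01 mm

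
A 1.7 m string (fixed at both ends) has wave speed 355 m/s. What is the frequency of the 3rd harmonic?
fₙ = nv/(2L) = 313.2 Hz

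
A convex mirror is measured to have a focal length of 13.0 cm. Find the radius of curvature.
R = 2|f| = 26 cm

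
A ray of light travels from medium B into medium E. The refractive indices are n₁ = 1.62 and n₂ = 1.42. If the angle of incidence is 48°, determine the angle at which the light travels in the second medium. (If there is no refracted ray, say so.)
sin θ₂ = (n₁/n₂)·sin θ₁ = 0.8478 → θ₂ = 57.97°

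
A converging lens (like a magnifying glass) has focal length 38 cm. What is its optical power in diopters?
P = 1/f = 2.632 D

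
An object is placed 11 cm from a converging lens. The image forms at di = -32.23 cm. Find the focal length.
1/f = 1/do + 1/di → f = 16.7 cm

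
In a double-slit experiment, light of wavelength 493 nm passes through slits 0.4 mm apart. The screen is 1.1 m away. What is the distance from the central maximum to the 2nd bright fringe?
y = mλL/d = 2.712 mm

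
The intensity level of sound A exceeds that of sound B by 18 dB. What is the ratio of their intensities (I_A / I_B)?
I_A/I_B = 10^(Δβ/10) = 63.1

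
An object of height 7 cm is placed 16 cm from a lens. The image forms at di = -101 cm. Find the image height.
hi = (-di/do) × ho = 44.19 cm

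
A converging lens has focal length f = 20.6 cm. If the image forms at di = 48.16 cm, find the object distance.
1/do = 1/f − 1/di → do = 36 cm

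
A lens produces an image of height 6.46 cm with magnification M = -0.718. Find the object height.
ho = |hi|/|M| = 8.997 cm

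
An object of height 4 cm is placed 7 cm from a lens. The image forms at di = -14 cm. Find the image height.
hi = (-di/do) × ho = 8 cm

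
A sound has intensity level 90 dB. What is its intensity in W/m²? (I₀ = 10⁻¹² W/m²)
I = I₀·10^(β/10) = 1.00 × 10⁻³ W/m²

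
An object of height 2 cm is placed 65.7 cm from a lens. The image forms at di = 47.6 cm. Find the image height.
hi = (-di/do) × ho = -1.449 cm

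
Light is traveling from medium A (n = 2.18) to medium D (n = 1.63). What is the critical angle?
θc = arcsin(n₂/n₁) = 48.39°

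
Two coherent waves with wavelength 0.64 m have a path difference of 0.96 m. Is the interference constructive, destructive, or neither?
destructive — path difference = 1.5λ, an odd multiple of λ/2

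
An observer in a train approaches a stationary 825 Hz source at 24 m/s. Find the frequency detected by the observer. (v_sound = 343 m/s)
f_obs = f·(v + v_o)/v = 882.7 Hz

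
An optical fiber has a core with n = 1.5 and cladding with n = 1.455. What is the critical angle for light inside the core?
θc = arcsin(n_cladding/n_core) = 75.93°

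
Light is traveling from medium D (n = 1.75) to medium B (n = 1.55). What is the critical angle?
θc = arcsin(n₂/n₁) = 62.34°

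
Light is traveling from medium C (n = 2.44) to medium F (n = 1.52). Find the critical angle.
θc = arcsin(n₂/n₁) = 38.53°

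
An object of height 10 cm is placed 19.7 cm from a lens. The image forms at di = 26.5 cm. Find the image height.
hi = (-di/do) × ho = -13.45 cm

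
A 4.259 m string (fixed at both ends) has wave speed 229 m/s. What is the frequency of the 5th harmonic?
fₙ = nv/(2L) = 134.4 Hz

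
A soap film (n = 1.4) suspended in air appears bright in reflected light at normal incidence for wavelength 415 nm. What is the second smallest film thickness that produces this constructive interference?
2nt = (m − ½)λ with m = 2 → t = (m − ½)λ/(2n) = 222.3 nm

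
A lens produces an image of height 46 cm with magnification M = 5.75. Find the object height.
ho = |hi|/|M| = 8 cm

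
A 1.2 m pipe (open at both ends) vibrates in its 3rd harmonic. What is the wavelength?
λₙ = 2L/n = 0.8 m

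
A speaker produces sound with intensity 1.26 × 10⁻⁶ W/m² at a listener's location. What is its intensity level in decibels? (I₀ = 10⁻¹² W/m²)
β = 10·log₁₀(I/I₀) = 61 dB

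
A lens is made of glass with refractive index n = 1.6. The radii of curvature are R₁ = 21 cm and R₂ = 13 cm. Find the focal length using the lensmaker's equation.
1/f = (n − 1)(1/R₁ − 1/R₂) → f = -56.87 cm (diverging lens)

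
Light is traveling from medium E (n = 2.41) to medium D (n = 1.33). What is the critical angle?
θc = arcsin(n₂/n₁) = 33.5°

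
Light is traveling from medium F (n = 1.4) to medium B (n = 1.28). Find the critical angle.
θc = arcsin(n₂/n₁) = 66.1°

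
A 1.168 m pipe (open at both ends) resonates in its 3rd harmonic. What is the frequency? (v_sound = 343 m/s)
fₙ = nv/(2L) = 440.5 Hz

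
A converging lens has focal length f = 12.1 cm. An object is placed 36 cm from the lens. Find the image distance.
1/di = 1/f − 1/do → di = 18.23 cm (real image)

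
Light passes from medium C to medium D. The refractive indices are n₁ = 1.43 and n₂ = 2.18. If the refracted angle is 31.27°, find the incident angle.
sin θ₁ = (n₂/n₁)·sin θ₂ → θ₁ = 52.31°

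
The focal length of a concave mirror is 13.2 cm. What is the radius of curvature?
R = 2|f| = 26.4 cm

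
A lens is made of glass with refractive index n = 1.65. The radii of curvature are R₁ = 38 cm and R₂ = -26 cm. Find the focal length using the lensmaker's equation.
1/f = (n − 1)(1/R₁ − 1/R₂) → f = 23.75 cm (converging lens)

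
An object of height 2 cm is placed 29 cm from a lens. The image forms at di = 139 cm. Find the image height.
hi = (-di/do) × ho = -9.586 cm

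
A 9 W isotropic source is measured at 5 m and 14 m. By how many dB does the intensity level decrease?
Δβ = 20·log₁₀(r₂/r₁) = 8.943 dB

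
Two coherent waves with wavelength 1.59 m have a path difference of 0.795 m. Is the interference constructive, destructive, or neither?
destructive — path difference = 0.5λ, an odd multiple of λ/2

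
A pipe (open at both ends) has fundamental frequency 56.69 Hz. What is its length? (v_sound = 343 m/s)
L = v/(2f₁) = 3.025 m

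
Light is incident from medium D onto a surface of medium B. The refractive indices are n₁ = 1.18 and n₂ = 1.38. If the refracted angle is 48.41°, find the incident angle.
sin θ₁ = (n₂/n₁)·sin θ₂ → θ₁ = 61.01°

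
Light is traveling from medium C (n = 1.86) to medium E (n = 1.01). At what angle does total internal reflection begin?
θc = arcsin(n₂/n₁) = 32.89°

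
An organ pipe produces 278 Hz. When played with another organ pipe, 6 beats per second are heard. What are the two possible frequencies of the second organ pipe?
f₂ = 278 ± 6 Hz → 284 Hz or 272 Hz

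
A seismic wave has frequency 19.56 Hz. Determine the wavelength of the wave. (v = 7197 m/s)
λ = v/f = 367.9 m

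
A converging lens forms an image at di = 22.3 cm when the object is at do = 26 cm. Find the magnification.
M = −di/do = -0.8577 (inverted image)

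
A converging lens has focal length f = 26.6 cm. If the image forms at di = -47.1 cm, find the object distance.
1/do = 1/f − 1/di → do = 17 cm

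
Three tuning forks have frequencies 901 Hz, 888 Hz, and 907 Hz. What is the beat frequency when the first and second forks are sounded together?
13 Hz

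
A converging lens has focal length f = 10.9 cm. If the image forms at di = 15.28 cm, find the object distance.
1/do = 1/f − 1/di → do = 38.03 cm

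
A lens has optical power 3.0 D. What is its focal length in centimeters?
f = 1/P = 33.33 cm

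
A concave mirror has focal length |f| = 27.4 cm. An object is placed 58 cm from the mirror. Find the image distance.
f = +27.4 cm (concave); 1/di = 1/f − 1/do → di = 51.93 cm (real image, in front of mirror)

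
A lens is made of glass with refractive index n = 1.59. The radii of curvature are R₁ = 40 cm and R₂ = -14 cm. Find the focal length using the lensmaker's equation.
1/f = (n − 1)(1/R₁ − 1/R₂) → f = 17.58 cm (converging lens)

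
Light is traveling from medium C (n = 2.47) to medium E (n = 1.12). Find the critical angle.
θc = arcsin(n₂/n₁) = 26.96°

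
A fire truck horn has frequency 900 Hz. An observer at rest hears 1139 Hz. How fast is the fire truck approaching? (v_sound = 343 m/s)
v_s = v·(1 − f/f_obs) = 71.97 m/s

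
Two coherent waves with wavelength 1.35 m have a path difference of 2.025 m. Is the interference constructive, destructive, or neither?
destructive — path difference = 1.5λ, an odd multiple of λ/2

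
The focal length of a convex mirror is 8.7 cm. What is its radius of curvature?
R = 2|f| = 17.4 cm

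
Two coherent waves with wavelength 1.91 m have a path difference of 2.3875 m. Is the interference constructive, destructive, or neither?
neither (partial) — path difference = 1.25λ, neither a whole number of wavelengths nor an odd multiple of λ/2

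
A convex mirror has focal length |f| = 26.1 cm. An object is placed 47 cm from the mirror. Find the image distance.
f = −26.1 cm (convex); 1/di = 1/f − 1/do → di = -16.78 cm (virtual image, behind mirror)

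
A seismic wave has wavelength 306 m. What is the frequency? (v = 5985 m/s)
f = v/λ = 19.56 Hz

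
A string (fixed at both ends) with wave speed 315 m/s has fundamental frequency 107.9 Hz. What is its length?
L = v/(2f₁) = 1.46 m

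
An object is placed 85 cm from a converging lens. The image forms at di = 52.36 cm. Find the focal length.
1/f = 1/do + 1/di → f = 32.4 cm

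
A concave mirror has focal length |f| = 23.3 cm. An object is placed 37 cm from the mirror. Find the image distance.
f = +23.3 cm (concave); 1/di = 1/f − 1/do → di = 62.93 cm (real image, in front of mirror)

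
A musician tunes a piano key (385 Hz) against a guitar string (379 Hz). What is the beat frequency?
6 Hz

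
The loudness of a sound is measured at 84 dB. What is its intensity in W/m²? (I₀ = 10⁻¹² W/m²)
I = I₀·10^(β/10) = 2.51 × 10⁻⁴ W/m²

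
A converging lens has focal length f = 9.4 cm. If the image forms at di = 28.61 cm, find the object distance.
1/do = 1/f − 1/di → do = 14 cm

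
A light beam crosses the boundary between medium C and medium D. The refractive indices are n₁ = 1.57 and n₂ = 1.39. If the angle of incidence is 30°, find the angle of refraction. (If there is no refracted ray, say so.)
sin θ₂ = (n₁/n₂)·sin θ₁ = 0.5647 → θ₂ = 34.38°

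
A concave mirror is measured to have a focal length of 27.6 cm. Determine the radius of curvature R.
R = 2|f| = 55.2 cm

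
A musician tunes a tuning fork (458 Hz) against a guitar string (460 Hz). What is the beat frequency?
2 Hz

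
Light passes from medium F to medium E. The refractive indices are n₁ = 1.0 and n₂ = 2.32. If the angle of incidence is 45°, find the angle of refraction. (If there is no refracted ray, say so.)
sin θ₂ = (n₁/n₂)·sin θ₁ = 0.3048 → θ₂ = 17.75°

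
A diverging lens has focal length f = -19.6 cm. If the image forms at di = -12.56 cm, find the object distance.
1/do = 1/f − 1/di → do = 34.97 cm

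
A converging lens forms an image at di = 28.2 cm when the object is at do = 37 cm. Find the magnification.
M = −di/do = -0.7622 (inverted image)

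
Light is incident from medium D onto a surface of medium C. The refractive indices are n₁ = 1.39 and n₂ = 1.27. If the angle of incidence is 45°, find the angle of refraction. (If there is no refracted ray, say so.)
sin θ₂ = (n₁/n₂)·sin θ₁ = 0.7739 → θ₂ = 50.71°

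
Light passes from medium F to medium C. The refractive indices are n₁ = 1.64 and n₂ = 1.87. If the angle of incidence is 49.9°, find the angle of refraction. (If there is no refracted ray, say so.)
sin θ₂ = (n₁/n₂)·sin θ₁ = 0.6708 → θ₂ = 42.13°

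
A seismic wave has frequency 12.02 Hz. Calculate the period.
T = 1/f = 0.08319 s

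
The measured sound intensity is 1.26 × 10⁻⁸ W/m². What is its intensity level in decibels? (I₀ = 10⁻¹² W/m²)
β = 10·log₁₀(I/I₀) = 41 dB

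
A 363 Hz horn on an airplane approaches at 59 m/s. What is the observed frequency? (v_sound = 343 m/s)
f_obs = f·v/(v − v_s) = 438.4 Hz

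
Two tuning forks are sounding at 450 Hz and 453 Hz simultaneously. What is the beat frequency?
3 Hz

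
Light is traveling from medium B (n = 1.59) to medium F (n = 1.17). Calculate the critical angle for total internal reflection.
θc = arcsin(n₂/n₁) = 47.38°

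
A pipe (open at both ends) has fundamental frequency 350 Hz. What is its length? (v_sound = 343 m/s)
L = v/(2f₁) = 0.49 m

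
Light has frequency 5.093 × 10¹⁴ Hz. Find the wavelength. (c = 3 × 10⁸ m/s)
λ = c/f = 589 nm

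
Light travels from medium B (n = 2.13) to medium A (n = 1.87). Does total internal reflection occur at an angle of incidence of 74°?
θc = arcsin(n₂/n₁) = 61.39°; 74° > θc, so yes — total internal reflection.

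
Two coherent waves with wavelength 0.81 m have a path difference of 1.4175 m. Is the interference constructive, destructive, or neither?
neither (partial) — path difference = 1.75λ, neither a whole number of wavelengths nor an odd multiple of λ/2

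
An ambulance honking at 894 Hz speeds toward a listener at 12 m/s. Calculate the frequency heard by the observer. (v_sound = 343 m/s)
f_obs = f·v/(v − v_s) = 926.4 Hz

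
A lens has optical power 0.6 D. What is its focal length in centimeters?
f = 1/P = 166.7 cm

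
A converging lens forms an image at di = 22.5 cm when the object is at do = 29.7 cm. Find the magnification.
M = −di/do = -0.7576 (inverted image)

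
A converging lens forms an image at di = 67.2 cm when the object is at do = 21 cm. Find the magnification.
M = −di/do = -3.2 (inverted image)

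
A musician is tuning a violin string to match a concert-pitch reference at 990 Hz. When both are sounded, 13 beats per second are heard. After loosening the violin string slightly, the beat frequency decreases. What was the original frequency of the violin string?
1003 Hz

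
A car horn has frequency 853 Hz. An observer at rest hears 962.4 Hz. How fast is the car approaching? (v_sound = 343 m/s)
v_s = v·(1 − f/f_obs) = 38.99 m/s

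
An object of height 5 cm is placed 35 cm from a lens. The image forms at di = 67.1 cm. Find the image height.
hi = (-di/do) × ho = -9.586 cm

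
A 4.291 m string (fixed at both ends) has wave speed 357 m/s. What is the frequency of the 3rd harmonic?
fₙ = nv/(2L) = 124.8 Hz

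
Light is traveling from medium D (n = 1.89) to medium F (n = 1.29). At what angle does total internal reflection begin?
θc = arcsin(n₂/n₁) = 43.04°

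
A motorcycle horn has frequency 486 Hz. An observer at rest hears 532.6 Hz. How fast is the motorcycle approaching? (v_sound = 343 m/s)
v_s = v·(1 − f/f_obs) = 30.01 m/s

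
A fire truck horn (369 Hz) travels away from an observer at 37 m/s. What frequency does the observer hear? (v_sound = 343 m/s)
f_obs = f·v/(v + v_s) = 333.1 Hz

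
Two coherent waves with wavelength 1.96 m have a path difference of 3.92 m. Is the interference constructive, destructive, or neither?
constructive — path difference = 2λ, a whole number of wavelengths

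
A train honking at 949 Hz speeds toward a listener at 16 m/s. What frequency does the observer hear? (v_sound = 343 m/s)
f_obs = f·v/(v − v_s) = 995.4 Hz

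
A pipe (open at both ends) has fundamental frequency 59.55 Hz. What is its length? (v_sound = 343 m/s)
L = v/(2f₁) = 2.88 m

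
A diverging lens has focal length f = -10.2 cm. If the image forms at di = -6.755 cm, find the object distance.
1/do = 1/f − 1/di → do = 20 cm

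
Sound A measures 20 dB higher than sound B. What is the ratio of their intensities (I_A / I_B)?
I_A/I_B = 10^(Δβ/10) = 100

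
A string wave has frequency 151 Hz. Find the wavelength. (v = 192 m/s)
λ = v/f = 1.272 m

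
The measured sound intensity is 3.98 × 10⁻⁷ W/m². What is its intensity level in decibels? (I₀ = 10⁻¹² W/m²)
β = 10·log₁₀(I/I₀) = 56 dB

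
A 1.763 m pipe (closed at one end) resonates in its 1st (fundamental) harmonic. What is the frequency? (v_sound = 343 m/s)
fₙ = nv/(4L) = 48.64 Hz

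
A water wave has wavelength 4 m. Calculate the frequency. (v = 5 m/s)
f = v/λ = 1.25 Hz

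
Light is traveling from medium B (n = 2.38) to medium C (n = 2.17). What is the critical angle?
θc = arcsin(n₂/n₁) = 65.75°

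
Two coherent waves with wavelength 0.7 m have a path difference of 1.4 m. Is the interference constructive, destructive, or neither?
constructive — path difference = 2λ, a whole number of wavelengths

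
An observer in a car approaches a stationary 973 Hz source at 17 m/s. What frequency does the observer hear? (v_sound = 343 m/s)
f_obs = f·(v + v_o)/v = 1021 Hz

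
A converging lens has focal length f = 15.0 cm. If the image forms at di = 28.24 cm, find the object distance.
1/do = 1/f − 1/di → do = 31.99 cm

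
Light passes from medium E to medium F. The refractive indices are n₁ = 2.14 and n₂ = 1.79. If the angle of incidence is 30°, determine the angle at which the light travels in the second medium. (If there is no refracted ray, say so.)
sin θ₂ = (n₁/n₂)·sin θ₁ = 0.5978 → θ₂ = 36.71°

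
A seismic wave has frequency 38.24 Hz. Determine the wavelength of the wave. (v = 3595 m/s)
λ = v/f = 94.01 m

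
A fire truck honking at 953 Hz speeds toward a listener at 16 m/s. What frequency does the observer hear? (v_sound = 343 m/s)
f_obs = f·v/(v − v_s) = 999.6 Hz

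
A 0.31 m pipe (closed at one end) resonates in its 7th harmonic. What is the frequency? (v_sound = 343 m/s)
fₙ = nv/(4L) = 1936 Hz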